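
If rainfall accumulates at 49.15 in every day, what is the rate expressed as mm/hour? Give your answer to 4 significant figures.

49.15 in/day × 25.4 mm/in × 0.0416667 day/hour = 52.02 mm/hour.

52.02 mm/hour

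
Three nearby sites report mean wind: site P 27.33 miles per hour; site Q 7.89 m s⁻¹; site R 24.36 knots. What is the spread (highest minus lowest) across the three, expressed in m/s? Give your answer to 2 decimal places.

4.64 m/s

site P: 27.33 mph = 12.2176 m/s.
site R: 24.36 kt = 12.5319 m/s.
Spread: 12.5319 − 7.8900 = 4.64 m/s.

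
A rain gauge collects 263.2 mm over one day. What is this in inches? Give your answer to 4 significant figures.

10.36 in

1 mm = 0.0393701 in, so 263.2 × 0.0393701 = 10.36 in.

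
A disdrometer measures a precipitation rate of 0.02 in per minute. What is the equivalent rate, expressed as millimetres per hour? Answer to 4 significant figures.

30.48 mm/hour

0.02 in/minute × 25.4 mm/in × 60 minute/hour = 30.48 mm/hour.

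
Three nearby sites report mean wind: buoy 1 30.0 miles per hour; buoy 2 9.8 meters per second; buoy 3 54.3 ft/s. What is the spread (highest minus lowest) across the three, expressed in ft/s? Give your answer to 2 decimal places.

buoy 1: 30.0 mph = 44.0000 ft/s.
buoy 2: 9.8 m/s = 32.1522 ft/s.
Spread: 54.3000 − 32.1522 = 22.15 ft/s.

22.15 ft/s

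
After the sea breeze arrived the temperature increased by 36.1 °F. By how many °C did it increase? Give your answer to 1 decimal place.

20.1 °C

Converting a difference, only the 9/5 scale factor applies: Δ°C = 36.1 × 0.5556 = 20.1 °C.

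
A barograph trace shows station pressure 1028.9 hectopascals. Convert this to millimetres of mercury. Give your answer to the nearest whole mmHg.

772 mmHg

1 hPa = 0.750062 mmHg, so 1028.9 × 0.750062 = 772 mmHg.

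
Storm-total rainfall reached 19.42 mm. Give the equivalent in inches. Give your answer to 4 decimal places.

0.7646 in

1 mm = 0.0393701 in, so 19.42 × 0.0393701 = 0.7646 in.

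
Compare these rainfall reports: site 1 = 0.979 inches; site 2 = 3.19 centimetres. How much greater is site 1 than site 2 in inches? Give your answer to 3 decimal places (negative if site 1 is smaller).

site 2: 3.19 cm = 1.25591 in.
Difference: 0.97900 − 1.25591 = -0.277 in.

-0.277 in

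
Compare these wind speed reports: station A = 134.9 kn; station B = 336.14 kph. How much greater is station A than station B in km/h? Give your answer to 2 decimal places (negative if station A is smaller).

-86.31 km/h

station A: 134.9 kt = 249.8348 km/h.
Difference: 249.8348 − 336.1400 = -86.31 km/h.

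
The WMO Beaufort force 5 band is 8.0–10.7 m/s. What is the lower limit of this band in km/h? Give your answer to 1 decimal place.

28.8 km/h

8.0–10.7 m/s × 3.6 = 28.8–38.5 km/h.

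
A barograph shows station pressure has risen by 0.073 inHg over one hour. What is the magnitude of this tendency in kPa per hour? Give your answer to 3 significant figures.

0.073 inHg / 1 h × 3.38639 kPa/inHg = 0.247 kPa/h.

0.247 kPa per hour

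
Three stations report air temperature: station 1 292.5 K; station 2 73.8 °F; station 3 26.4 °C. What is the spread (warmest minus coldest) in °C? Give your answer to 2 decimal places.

station 1: 292.5 K = 19.350 °C.
station 2: 73.8 °F = 23.222 °C.
Spread: 26.400 − 19.350 = 7.050 °C.

7.05 °C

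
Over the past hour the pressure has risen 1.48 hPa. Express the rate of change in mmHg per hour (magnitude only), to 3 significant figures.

1.48 hPa / 1 h × 0.750062 mmHg/hPa = 1.11 mmHg/h.

1.11 mmHg per hour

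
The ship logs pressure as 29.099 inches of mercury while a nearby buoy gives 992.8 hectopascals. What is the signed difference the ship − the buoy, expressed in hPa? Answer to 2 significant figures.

the ship: 29.099 inHg = 985.405 hPa.
Difference: 985.405 − 992.800 = -7.4 hPa.

-7.4 hPa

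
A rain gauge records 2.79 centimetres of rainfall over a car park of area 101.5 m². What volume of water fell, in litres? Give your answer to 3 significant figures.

2830 litres

Depth: 2.79 cm × 10 = 27.9 mm.
1 mm over 1 m² is 1 L, so volume = 27.9 × 101.5 = 2831.85 L ≈ 2830 L.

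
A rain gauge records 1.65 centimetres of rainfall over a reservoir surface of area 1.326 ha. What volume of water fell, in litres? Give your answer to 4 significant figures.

Depth: 1.65 cm × 10 = 16.5 mm.
Area: 1.326 ha = 13260 m².
1 mm over 1 m² is 1 L, so volume = 16.5 × 13260 = 218790 L ≈ 218800 L.

218800 litres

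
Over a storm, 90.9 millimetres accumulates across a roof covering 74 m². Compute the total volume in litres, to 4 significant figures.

6727 litres

1 mm over 1 m² is 1 L, so volume = 90.9 × 74 = 6726.6 L ≈ 6727 L.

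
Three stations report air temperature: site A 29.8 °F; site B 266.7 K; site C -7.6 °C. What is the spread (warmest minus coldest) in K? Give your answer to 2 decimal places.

6.38 K

site A: 29.8 °F = -1.222 °C.
site B: 266.7 K = -6.450 °C.
Spread: (-1.222) − (-7.600) = 6.378 °C.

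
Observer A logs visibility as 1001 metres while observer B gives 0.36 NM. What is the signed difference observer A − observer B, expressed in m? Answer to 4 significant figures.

334.3 m

observer B: 0.36 nmi = 666.720 m.
Difference: 1001.000 − 666.720 = 334.3 m.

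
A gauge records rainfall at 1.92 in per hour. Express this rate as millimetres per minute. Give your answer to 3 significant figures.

1.92 in/hour × 25.4 mm/in × 0.0166667 hour/minute = 0.813 mm/minute.

0.813 mm/minute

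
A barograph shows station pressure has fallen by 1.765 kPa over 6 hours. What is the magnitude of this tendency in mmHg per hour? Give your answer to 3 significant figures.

1.765 kPa / 6 h × 7.50062 mmHg/kPa = 2.21 mmHg/h.

2.21 mmHg per hour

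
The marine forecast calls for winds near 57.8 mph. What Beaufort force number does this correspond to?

Beaufort force 10

57.8 mph = 25.8 m/s, which is Beaufort 10 (storm, 24.5–28.4 m/s).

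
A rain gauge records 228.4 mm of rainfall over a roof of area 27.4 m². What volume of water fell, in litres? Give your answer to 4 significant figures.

1 mm over 1 m² is 1 L, so volume = 228.4 × 27.4 = 6258.16 L ≈ 6258 L.

6258 litres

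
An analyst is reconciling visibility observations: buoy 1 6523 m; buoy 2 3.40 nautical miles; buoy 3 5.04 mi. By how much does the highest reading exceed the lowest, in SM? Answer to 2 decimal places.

buoy 1: 6523 m = 4.0532 SM.
buoy 2: 3.40 nmi = 3.9127 SM.
Spread: 5.0400 − 3.9127 = 1.13 SM.

1.13 SM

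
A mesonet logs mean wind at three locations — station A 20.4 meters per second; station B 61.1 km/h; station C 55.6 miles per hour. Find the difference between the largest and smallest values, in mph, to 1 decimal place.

17.6 mph

station A: 20.4 m/s = 45.634 mph.
station B: 61.1 km/h = 37.966 mph.
Spread: 55.600 − 37.966 = 17.6 mph.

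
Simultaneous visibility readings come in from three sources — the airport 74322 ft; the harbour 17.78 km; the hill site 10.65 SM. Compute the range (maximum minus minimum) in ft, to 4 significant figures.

the harbour: 17.78 km = 58333.33 ft.
the hill site: 10.65 SM = 56232.00 ft.
Spread: 74322.00 − 56232.00 = 18090 ft.

18090 ft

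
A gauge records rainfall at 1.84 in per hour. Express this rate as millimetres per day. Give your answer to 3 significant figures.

1120 mm/day

1.84 in/hour × 25.4 mm/in × 24 hour/day = 1120 mm/day.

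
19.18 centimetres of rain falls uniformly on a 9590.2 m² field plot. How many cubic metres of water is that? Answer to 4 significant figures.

Depth: 19.18 cm × 10 = 191.8 mm.
1 mm over 1 m² is 1 L, so volume = 191.8 × 9590.2 = 1839400.4 L = 1839 m³.

1839 cubic metres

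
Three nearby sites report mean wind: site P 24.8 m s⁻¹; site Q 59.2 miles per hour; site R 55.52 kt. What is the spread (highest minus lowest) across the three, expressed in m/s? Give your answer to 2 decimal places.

site Q: 59.2 mph = 26.4648 m/s.
site R: 55.52 kt = 28.5620 m/s.
Spread: 28.5620 − 24.8000 = 3.76 m/s.

3.76 m/s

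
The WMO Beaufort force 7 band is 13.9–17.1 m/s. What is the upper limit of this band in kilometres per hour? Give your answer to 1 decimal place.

61.6 km/h

13.9–17.1 m/s × 3.6 = 50.0–61.6 km/h.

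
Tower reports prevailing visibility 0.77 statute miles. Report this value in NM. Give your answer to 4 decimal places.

1 SM = 0.868976 nmi, so 0.77 × 0.868976 = 0.6691 nmi.

0.6691 nmi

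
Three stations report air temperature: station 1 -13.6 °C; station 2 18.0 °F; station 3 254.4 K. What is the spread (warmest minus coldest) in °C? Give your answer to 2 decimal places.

station 2: 18.0 °F = -7.778 °C.
station 3: 254.4 K = -18.750 °C.
Spread: (-7.778) − (-18.750) = 10.972 °C.

10.97 °C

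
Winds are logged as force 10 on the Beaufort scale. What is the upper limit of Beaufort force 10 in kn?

Beaufort 10 (storm) spans 48–55 knots.

55 kt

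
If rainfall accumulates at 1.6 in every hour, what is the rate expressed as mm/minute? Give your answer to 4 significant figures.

1.6 in/hour × 25.4 mm/in × 0.0166667 hour/minute = 0.6773 mm/minute.

0.6773 mm/minute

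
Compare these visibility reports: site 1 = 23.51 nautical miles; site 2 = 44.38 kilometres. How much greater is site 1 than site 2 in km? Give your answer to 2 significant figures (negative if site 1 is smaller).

-0.84 km

site 1: 23.51 nmi = 43.5405 km.
Difference: 43.5405 − 44.3800 = -0.84 km.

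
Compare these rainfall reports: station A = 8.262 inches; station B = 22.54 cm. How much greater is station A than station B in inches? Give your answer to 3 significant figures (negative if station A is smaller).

station B: 22.54 cm = 8.87402 in.
Difference: 8.26200 − 8.87402 = -0.612 in.

-0.612 in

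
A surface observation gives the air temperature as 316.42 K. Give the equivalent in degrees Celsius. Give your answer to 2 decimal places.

°C = 316.42 − 273.15 = 43.27 °C.

43.27 °C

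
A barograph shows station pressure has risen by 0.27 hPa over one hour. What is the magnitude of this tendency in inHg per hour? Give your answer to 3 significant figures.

0.27 hPa / 1 h × 0.02953 inHg/hPa = 0.00797 inHg/h.

0.00797 inHg per hour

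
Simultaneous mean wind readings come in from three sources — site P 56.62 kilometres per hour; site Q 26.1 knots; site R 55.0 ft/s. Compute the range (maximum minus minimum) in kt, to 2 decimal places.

6.49 kt

site P: 56.62 km/h = 30.5724 kt.
site R: 55.0 ft/s = 32.5866 kt.
Spread: 32.5866 − 26.1000 = 6.49 kt.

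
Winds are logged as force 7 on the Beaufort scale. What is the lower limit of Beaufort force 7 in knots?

28 kt

Beaufort 7 (near gale) spans 28–33 knots.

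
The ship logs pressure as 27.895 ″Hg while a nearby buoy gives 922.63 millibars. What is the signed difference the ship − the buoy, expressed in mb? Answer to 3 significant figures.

22.0 mb

the ship: 27.895 inHg = 944.633 mb.
Difference: 944.633 − 922.630 = 22.0 mb.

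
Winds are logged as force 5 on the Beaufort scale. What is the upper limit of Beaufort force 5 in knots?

21 kt

Beaufort 5 (fresh breeze) spans 17–21 knots.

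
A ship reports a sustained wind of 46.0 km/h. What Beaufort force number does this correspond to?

46.0 km/h = 12.8 m/s, which is Beaufort 6 (strong breeze, 10.8–13.8 m/s).

Beaufort force 6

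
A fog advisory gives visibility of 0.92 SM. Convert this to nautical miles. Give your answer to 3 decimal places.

0.799 nmi

1 SM = 0.868976 nmi, so 0.92 × 0.868976 = 0.799 nmi.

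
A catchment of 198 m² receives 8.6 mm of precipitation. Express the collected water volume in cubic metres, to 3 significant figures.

1.70 cubic metres

1 mm over 1 m² is 1 L, so volume = 8.6 × 198 = 1702.8 L = 1.70 m³.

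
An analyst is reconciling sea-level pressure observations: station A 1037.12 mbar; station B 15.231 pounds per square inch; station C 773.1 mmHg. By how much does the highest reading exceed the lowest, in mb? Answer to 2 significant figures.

station B: 15.231 psi = 1050.14 mb.
station C: 773.1 mmHg = 1030.72 mb.
Spread: 1050.14 − 1030.72 = 19 mb.

19 mb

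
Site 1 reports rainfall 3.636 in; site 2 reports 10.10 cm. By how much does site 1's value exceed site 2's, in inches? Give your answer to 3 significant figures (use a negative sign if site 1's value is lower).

site 2: 10.10 cm = 3.97638 in.
Difference: 3.63600 − 3.97638 = -0.340 in.

-0.340 in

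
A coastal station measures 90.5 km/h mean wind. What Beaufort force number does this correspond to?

90.5 km/h = 25.1 m/s, which is Beaufort 10 (storm, 24.5–28.4 m/s).

Beaufort force 10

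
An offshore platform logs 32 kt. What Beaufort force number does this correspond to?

Beaufort force 7

32 kt lies in the Beaufort 7 band (near gale, 28–33 kt).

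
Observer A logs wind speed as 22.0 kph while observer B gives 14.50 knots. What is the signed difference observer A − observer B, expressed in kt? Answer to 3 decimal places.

observer A: 22.0 km/h = 11.87905 kt.
Difference: 11.87905 − 14.50000 = -2.621 kt.

-2.621 kt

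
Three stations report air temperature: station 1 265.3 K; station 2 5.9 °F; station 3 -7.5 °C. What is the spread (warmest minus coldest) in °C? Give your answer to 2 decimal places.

7.00 °C

station 1: 265.3 K = -7.850 °C.
station 2: 5.9 °F = -14.500 °C.
Spread: (-7.500) − (-14.500) = 7.000 °C.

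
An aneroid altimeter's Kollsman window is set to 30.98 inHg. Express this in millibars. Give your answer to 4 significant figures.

1 inHg = 33.8639 mb, so 30.98 × 33.8639 = 1049 mb.

1049 mb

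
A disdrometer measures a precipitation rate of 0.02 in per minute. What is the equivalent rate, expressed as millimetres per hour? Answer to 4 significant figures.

0.02 in/minute × 25.4 mm/in × 60 minute/hour = 30.48 mm/hour.

30.48 mm/hour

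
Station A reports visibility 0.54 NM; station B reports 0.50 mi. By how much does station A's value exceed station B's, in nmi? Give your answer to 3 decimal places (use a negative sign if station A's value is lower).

0.106 nmi

station B: 0.50 SM = 0.43449 nmi.
Difference: 0.54000 − 0.43449 = 0.106 nmi.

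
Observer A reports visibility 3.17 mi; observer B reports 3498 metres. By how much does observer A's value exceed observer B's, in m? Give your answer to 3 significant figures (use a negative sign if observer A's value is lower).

observer A: 3.17 SM = 5101.62 m.
Difference: 5101.62 − 3498.00 = 1600 m.

1600 m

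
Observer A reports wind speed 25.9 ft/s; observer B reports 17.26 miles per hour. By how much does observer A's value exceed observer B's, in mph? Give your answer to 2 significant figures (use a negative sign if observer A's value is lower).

0.40 mph

observer A: 25.9 ft/s = 17.6591 mph.
Difference: 17.6591 − 17.2600 = 0.40 mph.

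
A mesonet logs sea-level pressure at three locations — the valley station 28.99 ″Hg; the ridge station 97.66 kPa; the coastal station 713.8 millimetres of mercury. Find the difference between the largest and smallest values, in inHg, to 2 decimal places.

the ridge station: 97.66 kPa = 28.8390 inHg.
the coastal station: 713.8 mmHg = 28.1024 inHg.
Spread: 28.9900 − 28.1024 = 0.89 inHg.

0.89 inHg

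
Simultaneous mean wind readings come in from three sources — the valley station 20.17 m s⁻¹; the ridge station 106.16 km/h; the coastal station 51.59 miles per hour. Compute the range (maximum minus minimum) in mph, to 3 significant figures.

20.8 mph

the valley station: 20.17 m/s = 45.119 mph.
the ridge station: 106.16 km/h = 65.965 mph.
Spread: 65.965 − 45.119 = 20.8 mph.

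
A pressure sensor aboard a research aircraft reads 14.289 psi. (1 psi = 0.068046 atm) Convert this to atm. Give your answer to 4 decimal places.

0.9723 atm

1 psi = 0.068046 atm, so 14.289 × 0.068046 = 0.9723 atm.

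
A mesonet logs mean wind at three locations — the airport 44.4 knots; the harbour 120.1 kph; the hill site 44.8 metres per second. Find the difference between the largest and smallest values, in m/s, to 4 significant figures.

21.96 m/s

the airport: 44.4 kt = 22.8413 m/s.
the harbour: 120.1 km/h = 33.3611 m/s.
Spread: 44.8000 − 22.8413 = 21.96 m/s.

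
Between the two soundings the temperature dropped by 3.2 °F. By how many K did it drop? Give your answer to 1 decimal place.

For a temperature change the 32° offset cancels: ΔK = 3.2 × 0.5556 = 1.8 K.

1.8 K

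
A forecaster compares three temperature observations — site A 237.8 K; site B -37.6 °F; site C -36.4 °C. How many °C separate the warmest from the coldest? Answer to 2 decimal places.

3.32 °C

site A: 237.8 K = -35.350 °C.
site B: -37.6 °F = -38.667 °C.
Spread: (-35.350) − (-38.667) = 3.317 °C.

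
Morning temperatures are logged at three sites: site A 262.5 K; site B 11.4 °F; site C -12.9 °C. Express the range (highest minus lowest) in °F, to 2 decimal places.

site A: 262.5 K = -10.650 °C.
site B: 11.4 °F = -11.444 °C.
Spread: (-10.650) − (-12.900) = 2.250 °C = 4.05 °F.

4.05 °F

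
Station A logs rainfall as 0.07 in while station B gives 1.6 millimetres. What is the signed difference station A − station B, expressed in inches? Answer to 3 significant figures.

station B: 1.6 mm = 0.0629921 in.
Difference: 0.0700000 − 0.0629921 = 0.00701 in.

0.00701 in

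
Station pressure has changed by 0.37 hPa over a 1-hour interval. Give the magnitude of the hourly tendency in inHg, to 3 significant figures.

0.0109 inHg per hour

0.37 hPa / 1 h × 0.02953 inHg/hPa = 0.0109 inHg/h.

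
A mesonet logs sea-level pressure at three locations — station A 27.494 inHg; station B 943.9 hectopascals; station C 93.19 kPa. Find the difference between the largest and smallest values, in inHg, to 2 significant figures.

station B: 943.9 hPa = 27.8733 inHg.
station C: 93.19 kPa = 27.5190 inHg.
Spread: 27.8733 − 27.4940 = 0.38 inHg.

0.38 inHg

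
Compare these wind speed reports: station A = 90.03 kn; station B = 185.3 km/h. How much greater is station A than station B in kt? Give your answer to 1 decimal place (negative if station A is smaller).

-10.0 kt

station B: 185.3 km/h = 100.054 kt.
Difference: 90.030 − 100.054 = -10.0 kt.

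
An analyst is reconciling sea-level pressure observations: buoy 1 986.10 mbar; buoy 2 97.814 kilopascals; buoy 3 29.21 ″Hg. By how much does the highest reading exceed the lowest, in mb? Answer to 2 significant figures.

buoy 2: 97.814 kPa = 978.14 mb.
buoy 3: 29.21 inHg = 989.16 mb.
Spread: 989.16 − 978.14 = 11 mb.

11 mb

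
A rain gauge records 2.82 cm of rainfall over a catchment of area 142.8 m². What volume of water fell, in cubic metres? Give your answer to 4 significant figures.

Depth: 2.82 cm × 10 = 28.2 mm.
1 mm over 1 m² is 1 L, so volume = 28.2 × 142.8 = 4026.96 L = 4.027 m³.

4.027 cubic metres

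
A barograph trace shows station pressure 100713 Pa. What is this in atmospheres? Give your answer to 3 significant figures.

1 Pa = 9.86923e-06 atm, so 100713 × 9.86923e-06 = 0.994 atm.

0.994 atm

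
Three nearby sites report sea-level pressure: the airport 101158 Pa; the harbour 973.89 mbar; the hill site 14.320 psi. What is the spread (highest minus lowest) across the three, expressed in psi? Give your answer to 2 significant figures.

0.55 psi

the airport: 101158 Pa = 14.6717 psi.
the harbour: 973.89 mb = 14.1251 psi.
Spread: 14.6717 − 14.1251 = 0.55 psi.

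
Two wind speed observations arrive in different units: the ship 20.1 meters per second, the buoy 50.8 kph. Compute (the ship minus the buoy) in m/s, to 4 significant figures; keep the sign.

the buoy: 50.8 km/h = 14.11111 m/s.
Difference: 20.10000 − 14.11111 = 5.989 m/s.

5.989 m/s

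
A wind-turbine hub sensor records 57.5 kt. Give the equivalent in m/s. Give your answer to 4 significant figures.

1 kt = 0.514444 m/s, so 57.5 × 0.514444 = 29.58 m/s.

29.58 m/s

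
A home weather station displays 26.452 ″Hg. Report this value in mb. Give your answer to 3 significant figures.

896 mb

1 inHg = 33.8639 mb, so 26.452 × 33.8639 = 896 mb.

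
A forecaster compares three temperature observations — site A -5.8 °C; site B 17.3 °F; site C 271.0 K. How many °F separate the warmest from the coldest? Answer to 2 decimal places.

10.83 °F

site B: 17.3 °F = -8.167 °C.
site C: 271.0 K = -2.150 °C.
Spread: (-2.150) − (-8.167) = 6.017 °C = 10.83 °F.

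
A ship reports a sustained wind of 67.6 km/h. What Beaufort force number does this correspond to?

67.6 km/h = 18.8 m/s, which is Beaufort 8 (gale, 17.2–20.7 m/s).

Beaufort force 8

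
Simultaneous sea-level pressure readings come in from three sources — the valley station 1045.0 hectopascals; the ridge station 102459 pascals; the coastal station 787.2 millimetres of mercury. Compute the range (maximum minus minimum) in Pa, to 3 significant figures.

2490 Pa

the valley station: 1045.0 hPa = 104500.00 Pa.
the coastal station: 787.2 mmHg = 104951.38 Pa.
Spread: 104951.38 − 102459.00 = 2490 Pa.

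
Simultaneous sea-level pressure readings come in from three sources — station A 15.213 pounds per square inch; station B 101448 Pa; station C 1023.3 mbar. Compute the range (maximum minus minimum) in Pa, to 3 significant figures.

3440 Pa

station A: 15.213 psi = 104889.94 Pa.
station C: 1023.3 mb = 102330.00 Pa.
Spread: 104889.94 − 101448.00 = 3440 Pa.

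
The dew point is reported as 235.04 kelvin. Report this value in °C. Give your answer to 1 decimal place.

°C = 235.04 − 273.15 = -38.1 °C.

-38.1 °C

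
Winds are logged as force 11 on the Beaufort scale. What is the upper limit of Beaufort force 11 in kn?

Beaufort 11 (violent storm) spans 56–63 knots.

63 kt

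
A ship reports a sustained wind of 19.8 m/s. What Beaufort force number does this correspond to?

19.8 m/s lies in the Beaufort 8 band (gale, 17.2–20.7 m/s).

Beaufort force 8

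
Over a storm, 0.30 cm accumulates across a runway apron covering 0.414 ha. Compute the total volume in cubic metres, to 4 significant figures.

12.42 cubic metres

Depth: 0.30 cm × 10 = 3 mm.
Area: 0.414 ha = 4140 m².
1 mm over 1 m² is 1 L, so volume = 3 × 4140 = 12420 L = 12.42 m³.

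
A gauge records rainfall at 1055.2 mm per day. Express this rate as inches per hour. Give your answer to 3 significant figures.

1055.2 mm/day × 0.0393701 in/mm × 0.0416667 day/hour = 1.73 in/hour.

1.73 in/hour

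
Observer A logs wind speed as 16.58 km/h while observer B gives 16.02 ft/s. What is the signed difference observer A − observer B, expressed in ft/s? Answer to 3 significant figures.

-0.910 ft/s

observer A: 16.58 km/h = 15.11009 ft/s.
Difference: 15.11009 − 16.02000 = -0.910 ft/s.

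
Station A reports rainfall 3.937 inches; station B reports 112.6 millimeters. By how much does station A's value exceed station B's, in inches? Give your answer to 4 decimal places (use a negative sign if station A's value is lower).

station B: 112.6 mm = 4.433071 in.
Difference: 3.937000 − 4.433071 = -0.4961 in.

-0.4961 in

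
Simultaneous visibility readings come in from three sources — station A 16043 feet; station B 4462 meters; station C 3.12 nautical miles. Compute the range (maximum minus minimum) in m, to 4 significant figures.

station A: 16043 ft = 4889.91 m.
station C: 3.12 nmi = 5778.24 m.
Spread: 5778.24 − 4462.00 = 1316 m.

1316 m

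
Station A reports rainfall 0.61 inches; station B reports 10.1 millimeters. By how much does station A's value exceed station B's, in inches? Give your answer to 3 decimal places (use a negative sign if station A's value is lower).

0.212 in

station B: 10.1 mm = 0.39764 in.
Difference: 0.61000 − 0.39764 = 0.212 in.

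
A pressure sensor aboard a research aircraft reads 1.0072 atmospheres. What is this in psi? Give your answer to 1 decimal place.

14.8 psi

1 atm = 14.6959 psi, so 1.0072 × 14.6959 = 14.8 psi.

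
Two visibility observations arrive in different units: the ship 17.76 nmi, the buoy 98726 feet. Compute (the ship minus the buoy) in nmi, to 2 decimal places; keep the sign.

1.51 nmi

the buoy: 98726 ft = 16.2482 nmi.
Difference: 17.7600 − 16.2482 = 1.51 nmi.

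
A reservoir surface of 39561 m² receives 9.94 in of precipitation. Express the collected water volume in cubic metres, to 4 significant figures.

Depth: 9.94 in × 25.4 = 252.476 mm.
1 mm over 1 m² is 1 L, so volume = 252.476 × 39561 = 9988203 L = 9988 m³.

9988 cubic metres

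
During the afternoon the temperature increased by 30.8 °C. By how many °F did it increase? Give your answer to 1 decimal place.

Converting a difference, only the 9/5 scale factor applies: Δ°F = 30.8 × 1.8 = 55.4 °F.

55.4 °F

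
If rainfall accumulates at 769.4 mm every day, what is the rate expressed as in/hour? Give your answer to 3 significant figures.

769.4 mm/day × 0.0393701 in/mm × 0.0416667 day/hour = 1.26 in/hour.

1.26 in/hour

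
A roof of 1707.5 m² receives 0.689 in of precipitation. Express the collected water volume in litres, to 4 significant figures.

29880 litres

Depth: 0.689 in × 25.4 = 17.5006 mm.
1 mm over 1 m² is 1 L, so volume = 17.5006 × 1707.5 = 29882.274 L ≈ 29880 L.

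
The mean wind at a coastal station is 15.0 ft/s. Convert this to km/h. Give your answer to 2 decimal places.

1 ft/s = 1.09728 km/h, so 15.0 × 1.09728 = 16.46 km/h.

16.46 km/h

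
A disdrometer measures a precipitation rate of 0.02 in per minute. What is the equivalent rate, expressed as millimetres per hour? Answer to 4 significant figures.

30.48 mm/hour

0.02 in/minute × 25.4 mm/in × 60 minute/hour = 30.48 mm/hour.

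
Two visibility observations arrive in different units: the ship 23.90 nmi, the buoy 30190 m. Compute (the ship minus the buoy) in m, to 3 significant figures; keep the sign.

the ship: 23.90 nmi = 44262.80 m.
Difference: 44262.80 − 30190.00 = 14100 m.

14100 m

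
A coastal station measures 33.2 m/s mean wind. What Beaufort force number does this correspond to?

33.2 m/s lies in the Beaufort 12 band (hurricane force, ≥32.7 m/s).

Beaufort force 12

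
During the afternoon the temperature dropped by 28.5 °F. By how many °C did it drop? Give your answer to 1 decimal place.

Converting a difference, only the 9/5 scale factor applies: Δ°C = 28.5 × 0.5556 = 15.8 °C.

15.8 °C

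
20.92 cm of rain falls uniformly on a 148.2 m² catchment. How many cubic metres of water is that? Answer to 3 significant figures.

31.0 cubic metres

Depth: 20.92 cm × 10 = 209.2 mm.
1 mm over 1 m² is 1 L, so volume = 209.2 × 148.2 = 31003.44 L = 31.0 m³.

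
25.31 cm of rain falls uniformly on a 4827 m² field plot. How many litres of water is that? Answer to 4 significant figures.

Depth: 25.31 cm × 10 = 253.1 mm.
1 mm over 1 m² is 1 L, so volume = 253.1 × 4827 = 1221713.7 L ≈ 1222000 L.

1222000 litres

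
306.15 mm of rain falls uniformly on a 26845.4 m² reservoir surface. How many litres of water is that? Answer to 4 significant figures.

8219000 litres

1 mm over 1 m² is 1 L, so volume = 306.15 × 26845.4 = 8218719.2 L ≈ 8219000 L.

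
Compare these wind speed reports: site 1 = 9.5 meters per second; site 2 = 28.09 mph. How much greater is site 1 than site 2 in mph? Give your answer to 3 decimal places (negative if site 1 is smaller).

-6.839 mph

site 1: 9.5 m/s = 21.25089 mph.
Difference: 21.25089 − 28.09000 = -6.839 mph.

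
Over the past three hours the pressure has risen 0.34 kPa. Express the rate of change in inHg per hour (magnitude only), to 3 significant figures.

0.0335 inHg per hour

0.34 kPa / 3 h × 0.2953 inHg/kPa = 0.0335 inHg/h.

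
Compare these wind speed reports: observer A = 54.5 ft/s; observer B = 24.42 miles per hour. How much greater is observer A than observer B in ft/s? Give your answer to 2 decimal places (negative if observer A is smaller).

observer B: 24.42 mph = 35.8160 ft/s.
Difference: 54.5000 − 35.8160 = 18.68 ft/s.

18.68 ft/s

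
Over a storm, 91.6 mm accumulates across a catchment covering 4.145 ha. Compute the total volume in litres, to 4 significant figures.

Area: 4.145 ha = 41450 m².
1 mm over 1 m² is 1 L, so volume = 91.6 × 41450 = 3796820 L ≈ 3797000 L.

3797000 litres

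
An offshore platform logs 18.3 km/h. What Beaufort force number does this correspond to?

Beaufort force 3

18.3 km/h = 5.1 m/s, which is Beaufort 3 (gentle breeze, 3.4–5.4 m/s).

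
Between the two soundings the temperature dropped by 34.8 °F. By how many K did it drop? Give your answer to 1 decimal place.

19.3 K

Converting a difference, only the 9/5 scale factor applies: ΔK = 34.8 × 0.5556 = 19.3 K.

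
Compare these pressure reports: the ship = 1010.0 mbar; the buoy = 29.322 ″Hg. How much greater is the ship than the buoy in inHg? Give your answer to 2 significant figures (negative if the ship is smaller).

0.50 inHg

the ship: 1010.0 mb = 29.8253 inHg.
Difference: 29.8253 − 29.3220 = 0.50 inHg.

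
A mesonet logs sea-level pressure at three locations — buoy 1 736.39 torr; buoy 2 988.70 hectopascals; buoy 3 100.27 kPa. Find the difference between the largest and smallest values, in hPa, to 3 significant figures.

buoy 1: 736.39 mmHg = 981.773 hPa.
buoy 3: 100.27 kPa = 1002.700 hPa.
Spread: 1002.700 − 981.773 = 20.9 hPa.

20.9 hPa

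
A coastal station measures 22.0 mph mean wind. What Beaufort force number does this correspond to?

Beaufort force 5

22.0 mph = 9.8 m/s, which is Beaufort 5 (fresh breeze, 8.0–10.7 m/s).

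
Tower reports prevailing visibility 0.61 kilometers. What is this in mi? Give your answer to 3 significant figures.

0.379 SM

1 km = 0.621371 SM, so 0.61 × 0.621371 = 0.379 SM.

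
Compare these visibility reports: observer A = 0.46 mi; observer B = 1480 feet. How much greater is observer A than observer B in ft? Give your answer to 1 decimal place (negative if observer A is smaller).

observer A: 0.46 SM = 2428.800 ft.
Difference: 2428.800 − 1480.000 = 948.8 ft.

948.8 ft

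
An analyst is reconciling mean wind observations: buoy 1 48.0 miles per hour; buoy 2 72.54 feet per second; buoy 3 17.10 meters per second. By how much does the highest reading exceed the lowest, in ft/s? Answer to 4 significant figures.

16.44 ft/s

buoy 1: 48.0 mph = 70.4000 ft/s.
buoy 3: 17.10 m/s = 56.1024 ft/s.
Spread: 72.5400 − 56.1024 = 16.44 ft/s.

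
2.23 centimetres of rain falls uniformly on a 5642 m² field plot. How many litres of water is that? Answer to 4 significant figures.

Depth: 2.23 cm × 10 = 22.3 mm.
1 mm over 1 m² is 1 L, so volume = 22.3 × 5642 = 125816.6 L ≈ 125800 L.

125800 litres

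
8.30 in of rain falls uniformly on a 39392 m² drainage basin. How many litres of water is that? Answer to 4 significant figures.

Depth: 8.30 in × 25.4 = 210.82 mm.
1 mm over 1 m² is 1 L, so volume = 210.82 × 39392 = 8304621.4 L ≈ 8305000 L.

8305000 litres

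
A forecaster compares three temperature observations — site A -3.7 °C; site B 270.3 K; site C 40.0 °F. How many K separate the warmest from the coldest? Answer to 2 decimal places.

site B: 270.3 K = -2.850 °C.
site C: 40.0 °F = 4.444 °C.
Spread: 4.444 − (-3.700) = 8.144 °C.

8.14 K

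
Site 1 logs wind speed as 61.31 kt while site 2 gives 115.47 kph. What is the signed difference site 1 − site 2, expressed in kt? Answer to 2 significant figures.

-1.0 kt

site 2: 115.47 km/h = 62.349 kt.
Difference: 61.310 − 62.349 = -1.0 kt.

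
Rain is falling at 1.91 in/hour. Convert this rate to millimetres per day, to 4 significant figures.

1164 mm/day

1.91 in/hour × 25.4 mm/in × 24 hour/day = 1164 mm/day.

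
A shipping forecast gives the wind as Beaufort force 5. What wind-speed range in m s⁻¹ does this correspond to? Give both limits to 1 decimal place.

Beaufort 5 (fresh breeze) spans 8.0–10.7 m/s.

8.0 to 10.7 m/s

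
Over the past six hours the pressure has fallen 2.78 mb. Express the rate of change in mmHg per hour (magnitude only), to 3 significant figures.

0.348 mmHg per hour

2.78 mb / 6 h × 0.750062 mmHg/mb = 0.348 mmHg/h.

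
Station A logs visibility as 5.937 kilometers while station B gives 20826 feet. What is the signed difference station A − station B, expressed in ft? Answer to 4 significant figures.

station A: 5.937 km = 19478.35 ft.
Difference: 19478.35 − 20826.00 = -1348 ft.

-1348 ft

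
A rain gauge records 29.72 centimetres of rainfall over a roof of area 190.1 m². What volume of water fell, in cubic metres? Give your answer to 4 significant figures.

56.50 cubic metres

Depth: 29.72 cm × 10 = 297.2 mm.
1 mm over 1 m² is 1 L, so volume = 297.2 × 190.1 = 56497.72 L = 56.50 m³.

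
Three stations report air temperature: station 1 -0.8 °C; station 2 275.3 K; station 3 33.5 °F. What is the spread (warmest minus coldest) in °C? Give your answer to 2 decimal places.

station 2: 275.3 K = 2.150 °C.
station 3: 33.5 °F = 0.833 °C.
Spread: 2.150 − (-0.800) = 2.950 °C.

2.95 °C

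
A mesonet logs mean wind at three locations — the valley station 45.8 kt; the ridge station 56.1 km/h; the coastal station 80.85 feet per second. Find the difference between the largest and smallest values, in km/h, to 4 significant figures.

the valley station: 45.8 kt = 84.8216 km/h.
the coastal station: 80.85 ft/s = 88.7151 km/h.
Spread: 88.7151 − 56.1000 = 32.62 km/h.

32.62 km/h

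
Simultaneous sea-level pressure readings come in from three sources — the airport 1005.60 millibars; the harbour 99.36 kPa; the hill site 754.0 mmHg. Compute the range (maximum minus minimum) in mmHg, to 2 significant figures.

9.0 mmHg

the airport: 1005.60 mb = 754.262 mmHg.
the harbour: 99.36 kPa = 745.261 mmHg.
Spread: 754.262 − 745.261 = 9.0 mmHg.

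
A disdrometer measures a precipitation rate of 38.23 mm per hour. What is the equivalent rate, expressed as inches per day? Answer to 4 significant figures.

36.12 in/day

38.23 mm/hour × 0.0393701 in/mm × 24 hour/day = 36.12 in/day.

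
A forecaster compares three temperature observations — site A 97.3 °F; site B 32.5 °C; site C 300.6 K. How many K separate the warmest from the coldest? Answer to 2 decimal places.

8.83 K

site A: 97.3 °F = 36.278 °C.
site C: 300.6 K = 27.450 °C.
Spread: 36.278 − 27.450 = 8.828 °C.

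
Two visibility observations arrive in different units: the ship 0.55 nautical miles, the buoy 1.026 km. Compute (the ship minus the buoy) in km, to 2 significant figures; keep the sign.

-0.0074 km

the ship: 0.55 nmi = 1.018600 km.
Difference: 1.018600 − 1.026000 = -0.0074 km.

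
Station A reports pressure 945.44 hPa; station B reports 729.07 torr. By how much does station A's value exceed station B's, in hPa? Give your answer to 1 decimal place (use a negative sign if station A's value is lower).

-26.6 hPa

station B: 729.07 mmHg = 972.014 hPa.
Difference: 945.440 − 972.014 = -26.6 hPa.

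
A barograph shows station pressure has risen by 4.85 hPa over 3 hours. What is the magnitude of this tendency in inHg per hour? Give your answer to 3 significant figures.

4.85 hPa / 3 h × 0.02953 inHg/hPa = 0.0477 inHg/h.

0.0477 inHg per hour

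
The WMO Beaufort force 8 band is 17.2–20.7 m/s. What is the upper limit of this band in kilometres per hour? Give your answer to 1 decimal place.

17.2–20.7 m/s × 3.6 = 61.9–74.5 km/h.

74.5 km/h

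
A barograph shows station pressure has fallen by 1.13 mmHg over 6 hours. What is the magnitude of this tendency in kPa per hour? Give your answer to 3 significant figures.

1.13 mmHg / 6 h × 0.133322 kPa/mmHg = 0.0251 kPa/h.

0.0251 kPa per hour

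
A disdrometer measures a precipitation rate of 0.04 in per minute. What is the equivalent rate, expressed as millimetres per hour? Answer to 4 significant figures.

60.96 mm/hour

0.04 in/minute × 25.4 mm/in × 60 minute/hour = 60.96 mm/hour.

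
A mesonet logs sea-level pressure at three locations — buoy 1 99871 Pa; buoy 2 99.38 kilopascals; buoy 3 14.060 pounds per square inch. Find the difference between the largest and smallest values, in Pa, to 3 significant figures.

2930 Pa

buoy 2: 99.38 kPa = 99380.00 Pa.
buoy 3: 14.060 psi = 96940.29 Pa.
Spread: 99871.00 − 96940.29 = 2930 Pa.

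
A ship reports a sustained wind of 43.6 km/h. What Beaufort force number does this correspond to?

Beaufort force 6

43.6 km/h = 12.1 m/s, which is Beaufort 6 (strong breeze, 10.8–13.8 m/s).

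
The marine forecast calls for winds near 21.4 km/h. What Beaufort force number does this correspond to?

Beaufort force 4

21.4 km/h = 5.9 m/s, which is Beaufort 4 (moderate breeze, 5.5–7.9 m/s).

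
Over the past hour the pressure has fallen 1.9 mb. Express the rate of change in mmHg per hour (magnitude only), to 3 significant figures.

1.9 mb / 1 h × 0.750062 mmHg/mb = 1.43 mmHg/h.

1.43 mmHg per hour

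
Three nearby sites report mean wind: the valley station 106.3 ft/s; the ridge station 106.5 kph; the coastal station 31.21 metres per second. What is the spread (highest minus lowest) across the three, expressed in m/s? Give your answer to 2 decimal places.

the valley station: 106.3 ft/s = 32.4002 m/s.
the ridge station: 106.5 km/h = 29.5833 m/s.
Spread: 32.4002 − 29.5833 = 2.82 m/s.

2.82 m/s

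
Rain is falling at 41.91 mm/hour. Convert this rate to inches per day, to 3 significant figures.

39.6 in/day

41.91 mm/hour × 0.0393701 in/mm × 24 hour/day = 39.6 in/day.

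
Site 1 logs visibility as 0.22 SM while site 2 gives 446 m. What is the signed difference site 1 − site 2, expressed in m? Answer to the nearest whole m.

site 1: 0.22 SM = 354.06 m.
Difference: 354.06 − 446.00 = -92 m.

-92 m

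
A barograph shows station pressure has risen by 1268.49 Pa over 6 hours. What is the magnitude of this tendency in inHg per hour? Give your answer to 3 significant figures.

0.0624 inHg per hour

1268.49 Pa / 6 h × 0.0002953 inHg/Pa = 0.0624 inHg/h.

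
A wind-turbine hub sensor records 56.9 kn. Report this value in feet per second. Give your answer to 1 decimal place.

1 kt = 1.68781 ft/s, so 56.9 × 1.68781 = 96.0 ft/s.

96.0 ft/s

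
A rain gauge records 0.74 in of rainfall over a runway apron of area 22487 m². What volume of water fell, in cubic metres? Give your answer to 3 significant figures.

Depth: 0.74 in × 25.4 = 18.796 mm.
1 mm over 1 m² is 1 L, so volume = 18.796 × 22487 = 422665.65 L = 423 m³.

423 cubic metres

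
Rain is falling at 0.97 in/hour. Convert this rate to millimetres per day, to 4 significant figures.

0.97 in/hour × 25.4 mm/in × 24 hour/day = 591.3 mm/day.

591.3 mm/day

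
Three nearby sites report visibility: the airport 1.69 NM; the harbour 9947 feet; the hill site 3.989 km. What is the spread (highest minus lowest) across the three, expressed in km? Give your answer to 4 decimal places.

0.9572 km

the airport: 1.69 nmi = 3.129880 km.
the harbour: 9947 ft = 3.031846 km.
Spread: 3.989000 − 3.031846 = 0.9572 km.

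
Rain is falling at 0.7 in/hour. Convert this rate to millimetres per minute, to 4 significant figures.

0.2963 mm/minute

0.7 in/hour × 25.4 mm/in × 0.0166667 hour/minute = 0.2963 mm/minute.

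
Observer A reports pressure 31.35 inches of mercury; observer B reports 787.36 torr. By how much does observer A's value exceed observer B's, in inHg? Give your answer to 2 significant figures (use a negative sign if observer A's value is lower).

0.35 inHg

observer B: 787.36 mmHg = 30.9984 inHg.
Difference: 31.3500 − 30.9984 = 0.35 inHg.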